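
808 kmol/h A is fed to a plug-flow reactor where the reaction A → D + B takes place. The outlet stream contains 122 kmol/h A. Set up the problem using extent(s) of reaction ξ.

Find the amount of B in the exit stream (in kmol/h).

686 kmol/h

For A: n = n₀ − 1ξ → 122 = 808 − 1ξ, giving ξ = 686 kmol/h.
Outlet amounts (n = n₀ + ν ξ):
  A: 808 − 1(686) = 122
  D: 0 + 1(686) = 686
  B: 0 + 1(686) = 686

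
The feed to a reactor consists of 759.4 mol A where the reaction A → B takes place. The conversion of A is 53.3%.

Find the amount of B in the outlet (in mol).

405 mol

A reacted = 0.533 × 759.4 = 404.8 mol; ν_A = −1, so ξ = 404.8/1 = 404.8 mol.
Outlet amounts (n = n₀ + ν ξ):
  A: 759.4 − 1(404.8) = 354.6
  B: 0 + 1(404.8) = 404.8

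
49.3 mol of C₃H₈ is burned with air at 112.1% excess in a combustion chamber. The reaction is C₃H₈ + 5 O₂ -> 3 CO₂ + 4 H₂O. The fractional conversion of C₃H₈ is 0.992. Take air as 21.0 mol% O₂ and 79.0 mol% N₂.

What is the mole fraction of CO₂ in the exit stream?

Stoichiometric O₂ = 5 × 49.3 = 246.5 mol; O₂ fed = 246.5 × 2.121 = 522.8 mol.
N₂ fed = 522.8 × 79/21 = 1967 mol.
Fuel reacted = 0.992 × 49.3 → ξ = 48.91 mol.
Outlet (n = n₀ + ν ξ):
  C₃H₈: 49.3 − 1(48.91) = 0.3944
  O₂: 522.8 − 5(48.91) = 278.3
  N₂: 1967 (inert)
  CO₂: 0 + 3(48.91) = 146.7
  H₂O: 0 + 4(48.91) = 195.6
Total out = 2588 mol; y_CO₂ = 146.7 / 2588 = 0.05669.

0.0567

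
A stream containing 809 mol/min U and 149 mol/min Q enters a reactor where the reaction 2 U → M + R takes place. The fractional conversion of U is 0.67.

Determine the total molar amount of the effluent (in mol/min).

958 mol/min

U reacted = 0.67 × 809 = 542 mol/min; ν_U = −2, so ξ = 542/2 = 271 mol/min.
Outlet amounts (n = n₀ + ν ξ):
  U: 809 − 2(271) = 267
  M: 0 + 1(271) = 271
  R: 0 + 1(271) = 271
  Q: 149 (inert)
Total out = 267 + 271 + 271 + 149 = 958 mol/min.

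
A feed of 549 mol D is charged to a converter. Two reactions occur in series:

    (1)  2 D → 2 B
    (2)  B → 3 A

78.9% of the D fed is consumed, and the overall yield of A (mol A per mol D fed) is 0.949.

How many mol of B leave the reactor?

259 mol

Conversion of D: D consumed = 2ξ₁ = 0.789 × 549 → ξ₁ = 216.6 mol.
Yield of A: 3ξ₂ / 549 = 0.949 → ξ₂ = 173.7 mol.
Outlet amounts (n = n₀ + Σ ν·ξ):
  D: 549 − 2(216.6) = 115.8
  B: 0 + 2(216.6) − 1(173.7) = 259.5
  A: 0 + 3(173.7) = 521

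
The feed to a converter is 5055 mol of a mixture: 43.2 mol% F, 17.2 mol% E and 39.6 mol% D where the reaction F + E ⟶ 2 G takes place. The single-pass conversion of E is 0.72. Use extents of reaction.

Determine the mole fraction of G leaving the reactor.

E reacted = 0.72 × 869.5 = 626 mol; ν_E = −1, so ξ = 626/1 = 626 mol.
Outlet amounts (n = n₀ + ν ξ):
  F: 2184 − 1(626) = 1558
  E: 869.5 − 1(626) = 243.4
  G: 0 + 2(626) = 1252
  D: 2002 (inert)
Total out = 5055 mol; y_G = 1252 / 5055 = 0.2477.

0.248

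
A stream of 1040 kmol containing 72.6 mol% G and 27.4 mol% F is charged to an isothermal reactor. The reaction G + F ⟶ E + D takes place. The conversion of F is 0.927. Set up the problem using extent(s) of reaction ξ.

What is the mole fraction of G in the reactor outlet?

F reacted = 0.927 × 285 = 264.2 kmol; ν_F = −1, so ξ = 264.2/1 = 264.2 kmol.
Outlet amounts (n = n₀ + ν ξ):
  G: 755 − 1(264.2) = 490.9
  F: 285 − 1(264.2) = 20.8
  E: 0 + 1(264.2) = 264.2
  D: 0 + 1(264.2) = 264.2
Total out = 1040 kmol; y_G = 490.9 / 1040 = 0.472.

0.472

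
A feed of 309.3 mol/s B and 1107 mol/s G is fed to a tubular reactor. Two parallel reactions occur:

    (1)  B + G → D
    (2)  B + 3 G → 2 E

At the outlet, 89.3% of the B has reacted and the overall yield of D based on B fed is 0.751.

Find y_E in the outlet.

Yield of D: 1ξ₁ / 309.3 = 0.751 → ξ₁ = 232.3 mol/s.
Conversion of B: 1ξ₁ + 1ξ₂ = 0.893 × 309.3 = 276.2 → ξ₂ = 43.92 mol/s.
Outlet amounts (n = n₀ + Σ ν·ξ):
  B: 309.3 − 1(232.3) − 1(43.92) = 33.1
  G: 1107 − 1(232.3) − 3(43.92) = 743
  D: 0 + 1(232.3) = 232.3
  E: 0 + 2(43.92) = 87.84
Total out = 1096 mol/s; y_E = 87.84 / 1096 = 0.08013.

0.0801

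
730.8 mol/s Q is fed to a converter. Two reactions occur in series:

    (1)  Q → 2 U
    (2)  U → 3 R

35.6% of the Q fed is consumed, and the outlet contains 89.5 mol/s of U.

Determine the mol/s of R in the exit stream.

1290 mol/s

Conversion of Q: Q consumed = 1ξ₁ = 0.356 × 730.8 → ξ₁ = 260.2 mol/s.
U balance: n_U = 0 + 2ξ₁ − 1ξ₂ = 89.5 → ξ₂ = (2·260.2 − 89.5)/1 = 430.8 mol/s.
Outlet amounts (n = n₀ + Σ ν·ξ):
  Q: 730.8 − 1(260.2) = 470.6
  U: 0 + 2(260.2) − 1(430.8) = 89.5
  R: 0 + 3(430.8) = 1292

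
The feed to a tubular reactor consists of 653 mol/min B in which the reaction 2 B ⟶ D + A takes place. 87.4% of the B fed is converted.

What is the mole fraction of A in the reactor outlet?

B reacted = 0.874 × 653 = 570.7 mol/min; ν_B = −2, so ξ = 570.7/2 = 285.4 mol/min.
Outlet amounts (n = n₀ + ν ξ):
  B: 653 − 2(285.4) = 82.28
  D: 0 + 1(285.4) = 285.4
  A: 0 + 1(285.4) = 285.4
Total out = 653 mol/min; y_A = 285.4 / 653 = 0.437.

0.437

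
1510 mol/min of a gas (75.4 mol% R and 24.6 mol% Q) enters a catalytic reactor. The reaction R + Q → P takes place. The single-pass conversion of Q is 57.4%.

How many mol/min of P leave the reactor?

213 mol/min

Q reacted = 0.574 × 371.5 = 213.2 mol/min; ν_Q = −1, so ξ = 213.2/1 = 213.2 mol/min.
Outlet amounts (n = n₀ + ν ξ):
  R: 1139 − 1(213.2) = 925.3
  Q: 371.5 − 1(213.2) = 158.2
  P: 0 + 1(213.2) = 213.2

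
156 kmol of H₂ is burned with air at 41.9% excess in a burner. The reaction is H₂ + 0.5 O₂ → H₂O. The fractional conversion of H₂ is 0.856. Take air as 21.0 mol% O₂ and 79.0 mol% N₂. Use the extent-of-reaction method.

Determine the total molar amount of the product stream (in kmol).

616 kmol

Stoichiometric O₂ = 0.5 × 156 = 78 kmol; O₂ fed = 78 × 1.419 = 110.7 kmol.
N₂ fed = 110.7 × 79/21 = 416.4 kmol.
Fuel reacted = 0.856 × 156 → ξ = 133.5 kmol.
Outlet (n = n₀ + ν ξ):
  H₂: 156 − 1(133.5) = 22.46
  O₂: 110.7 − 0.5(133.5) = 43.91
  N₂: 416.4 (inert)
  H₂O: 0 + 1(133.5) = 133.5
Total out = 22.46 + 43.91 + 416.4 + 133.5 = 616.3 kmol.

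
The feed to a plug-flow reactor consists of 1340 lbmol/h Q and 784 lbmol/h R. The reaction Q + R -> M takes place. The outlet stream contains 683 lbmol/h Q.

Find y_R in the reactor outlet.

0.0866

For Q: n = n₀ − 1ξ → 683 = 1340 − 1ξ, giving ξ = 657 lbmol/h.
Outlet amounts (n = n₀ + ν ξ):
  Q: 1340 − 1(657) = 683
  R: 784 − 1(657) = 127
  M: 0 + 1(657) = 657
Total out = 1467 lbmol/h; y_R = 127 / 1467 = 0.08657.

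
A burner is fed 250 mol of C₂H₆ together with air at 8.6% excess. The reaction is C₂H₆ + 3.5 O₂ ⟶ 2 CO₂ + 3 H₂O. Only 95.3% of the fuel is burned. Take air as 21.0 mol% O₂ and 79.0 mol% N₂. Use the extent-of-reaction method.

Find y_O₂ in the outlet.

0.0238

Stoichiometric O₂ = 3.5 × 250 = 875 mol; O₂ fed = 875 × 1.086 = 950.3 mol.
N₂ fed = 950.3 × 79/21 = 3575 mol.
Fuel reacted = 0.953 × 250 → ξ = 238.2 mol.
Outlet (n = n₀ + ν ξ):
  C₂H₆: 250 − 1(238.2) = 11.75
  O₂: 950.3 − 3.5(238.2) = 116.4
  N₂: 3575 (inert)
  CO₂: 0 + 2(238.2) = 476.5
  H₂O: 0 + 3(238.2) = 714.8
Total out = 4894 mol; y_O₂ = 116.4 / 4894 = 0.02378.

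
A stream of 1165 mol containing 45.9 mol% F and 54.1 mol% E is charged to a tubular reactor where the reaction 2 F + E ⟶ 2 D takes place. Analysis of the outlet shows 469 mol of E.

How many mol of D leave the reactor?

323 mol

For E: n = n₀ − 1ξ → 469 = 630.3 − 1ξ, giving ξ = 161.3 mol.
Outlet amounts (n = n₀ + ν ξ):
  F: 534.7 − 2(161.3) = 212.2
  E: 630.3 − 1(161.3) = 469
  D: 0 + 2(161.3) = 322.5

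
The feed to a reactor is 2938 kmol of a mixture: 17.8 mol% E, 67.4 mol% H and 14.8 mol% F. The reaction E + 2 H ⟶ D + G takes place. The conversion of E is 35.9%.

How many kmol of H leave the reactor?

1600 kmol

E reacted = 0.359 × 523 = 187.7 kmol; ν_E = −1, so ξ = 187.7/1 = 187.7 kmol.
Outlet amounts (n = n₀ + ν ξ):
  E: 523 − 1(187.7) = 335.2
  H: 1980 − 2(187.7) = 1605
  D: 0 + 1(187.7) = 187.7
  G: 0 + 1(187.7) = 187.7
  F: 434.8 (inert)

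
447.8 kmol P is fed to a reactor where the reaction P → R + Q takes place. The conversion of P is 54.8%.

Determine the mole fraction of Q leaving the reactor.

0.354

P reacted = 0.548 × 447.8 = 245.4 kmol; ν_P = −1, so ξ = 245.4/1 = 245.4 kmol.
Outlet amounts (n = n₀ + ν ξ):
  P: 447.8 − 1(245.4) = 202.4
  R: 0 + 1(245.4) = 245.4
  Q: 0 + 1(245.4) = 245.4
Total out = 693.2 kmol; y_Q = 245.4 / 693.2 = 0.354.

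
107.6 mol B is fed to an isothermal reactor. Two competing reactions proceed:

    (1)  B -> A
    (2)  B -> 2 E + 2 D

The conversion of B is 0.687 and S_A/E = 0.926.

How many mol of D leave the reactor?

51.8 mol

Conversion of B: B consumed = 0.687 × 107.6 = 73.92 mol = 1ξ₁ + 1ξ₂.
Selectivity: 1ξ₁ / (2ξ₂) = 0.926 → ξ₁ = 1.852 ξ₂.
Substitute: (1·1.852 + 1) ξ₂ = 73.92 → ξ₂ = 25.92 mol, ξ₁ = 48 mol.
Outlet amounts (n = n₀ + Σ ν·ξ):
  B: 107.6 − 1(48) − 1(25.92) = 33.68
  A: 0 + 1(48) = 48
  E: 0 + 2(25.92) = 51.84
  D: 0 + 2(25.92) = 51.84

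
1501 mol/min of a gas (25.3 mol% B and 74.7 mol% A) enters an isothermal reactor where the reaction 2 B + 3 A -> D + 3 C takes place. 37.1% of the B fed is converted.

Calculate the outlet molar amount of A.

910 mol/min

B reacted = 0.371 × 379.8 = 140.9 mol/min; ν_B = −2, so ξ = 140.9/2 = 70.44 mol/min.
Outlet amounts (n = n₀ + ν ξ):
  B: 379.8 − 2(70.44) = 238.9
  A: 1121 − 3(70.44) = 909.9
  D: 0 + 1(70.44) = 70.44
  C: 0 + 3(70.44) = 211.3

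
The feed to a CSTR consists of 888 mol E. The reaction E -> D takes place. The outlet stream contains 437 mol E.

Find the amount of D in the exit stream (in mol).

For E: n = n₀ − 1ξ → 437 = 888 − 1ξ, giving ξ = 451 mol.
Outlet amounts (n = n₀ + ν ξ):
  E: 888 − 1(451) = 437
  D: 0 + 1(451) = 451

451 mol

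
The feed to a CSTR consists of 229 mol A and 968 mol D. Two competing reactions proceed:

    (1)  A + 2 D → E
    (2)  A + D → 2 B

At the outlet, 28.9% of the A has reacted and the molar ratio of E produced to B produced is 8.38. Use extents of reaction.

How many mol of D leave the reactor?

Conversion of A: A consumed = 0.289 × 229 = 66.18 mol = 1ξ₁ + 1ξ₂.
Selectivity: 1ξ₁ / (2ξ₂) = 8.38 → ξ₁ = 16.76 ξ₂.
Substitute: (1·16.76 + 1) ξ₂ = 66.18 → ξ₂ = 3.726 mol, ξ₁ = 62.45 mol.
Outlet amounts (n = n₀ + Σ ν·ξ):
  A: 229 − 1(62.45) − 1(3.726) = 162.8
  D: 968 − 2(62.45) − 1(3.726) = 839.4
  E: 0 + 1(62.45) = 62.45
  B: 0 + 2(3.726) = 7.453

839 mol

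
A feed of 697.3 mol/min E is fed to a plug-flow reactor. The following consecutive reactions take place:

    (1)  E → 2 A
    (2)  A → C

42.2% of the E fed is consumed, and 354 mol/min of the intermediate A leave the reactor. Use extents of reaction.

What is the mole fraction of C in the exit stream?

Conversion of E: E consumed = 1ξ₁ = 0.422 × 697.3 → ξ₁ = 294.3 mol/min.
A balance: n_A = 0 + 2ξ₁ − 1ξ₂ = 354 → ξ₂ = (2·294.3 − 354)/1 = 234.5 mol/min.
Outlet amounts (n = n₀ + Σ ν·ξ):
  E: 697.3 − 1(294.3) = 403
  A: 0 + 2(294.3) − 1(234.5) = 354
  C: 0 + 1(234.5) = 234.5
Total out = 991.6 mol/min; y_C = 234.5 / 991.6 = 0.2365.

0.237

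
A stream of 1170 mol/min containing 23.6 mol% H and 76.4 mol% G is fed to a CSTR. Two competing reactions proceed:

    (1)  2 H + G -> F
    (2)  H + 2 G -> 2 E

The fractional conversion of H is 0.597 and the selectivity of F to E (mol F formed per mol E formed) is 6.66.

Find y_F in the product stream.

0.079

Conversion of H: H consumed = 0.597 × 276.1 = 164.8 mol/min = 2ξ₁ + 1ξ₂.
Selectivity: 1ξ₁ / (2ξ₂) = 6.66 → ξ₁ = 13.32 ξ₂.
Substitute: (2·13.32 + 1) ξ₂ = 164.8 → ξ₂ = 5.964 mol/min, ξ₁ = 79.44 mol/min.
Outlet amounts (n = n₀ + Σ ν·ξ):
  H: 276.1 − 2(79.44) − 1(5.964) = 111.3
  G: 893.9 − 1(79.44) − 2(5.964) = 802.5
  F: 0 + 1(79.44) = 79.44
  E: 0 + 2(5.964) = 11.93
Total out = 1005 mol/min; y_F = 79.44 / 1005 = 0.07903.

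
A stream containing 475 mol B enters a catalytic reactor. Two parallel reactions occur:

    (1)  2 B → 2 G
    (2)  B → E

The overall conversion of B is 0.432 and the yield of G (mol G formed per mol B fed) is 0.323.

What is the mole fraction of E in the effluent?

Yield of G: 2ξ₁ / 475 = 0.323 → ξ₁ = 76.71 mol.
Conversion of B: 2ξ₁ + 1ξ₂ = 0.432 × 475 = 205.2 → ξ₂ = 51.77 mol.
Outlet amounts (n = n₀ + Σ ν·ξ):
  B: 475 − 2(76.71) − 1(51.77) = 269.8
  G: 0 + 2(76.71) = 153.4
  E: 0 + 1(51.77) = 51.77
Total out = 475 mol; y_E = 51.77 / 475 = 0.109.

0.109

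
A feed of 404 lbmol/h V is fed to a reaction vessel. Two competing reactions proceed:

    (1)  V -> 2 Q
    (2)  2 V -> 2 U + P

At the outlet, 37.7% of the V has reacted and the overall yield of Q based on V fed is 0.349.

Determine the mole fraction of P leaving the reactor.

0.0794

Yield of Q: 2ξ₁ / 404 = 0.349 → ξ₁ = 70.5 lbmol/h.
Conversion of V: 1ξ₁ + 2ξ₂ = 0.377 × 404 = 152.3 → ξ₂ = 40.91 lbmol/h.
Outlet amounts (n = n₀ + Σ ν·ξ):
  V: 404 − 1(70.5) − 2(40.91) = 251.7
  Q: 0 + 2(70.5) = 141
  U: 0 + 2(40.91) = 81.81
  P: 0 + 1(40.91) = 40.91
Total out = 515.4 lbmol/h; y_P = 40.91 / 515.4 = 0.07937.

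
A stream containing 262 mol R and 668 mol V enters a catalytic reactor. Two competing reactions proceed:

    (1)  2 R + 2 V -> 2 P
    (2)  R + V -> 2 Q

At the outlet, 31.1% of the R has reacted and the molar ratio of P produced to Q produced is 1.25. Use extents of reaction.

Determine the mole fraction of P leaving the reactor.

0.0668

Conversion of R: R consumed = 0.311 × 262 = 81.48 mol = 2ξ₁ + 1ξ₂.
Selectivity: 2ξ₁ / (2ξ₂) = 1.25 → ξ₁ = 1.25 ξ₂.
Substitute: (2·1.25 + 1) ξ₂ = 81.48 → ξ₂ = 23.28 mol, ξ₁ = 29.1 mol.
Outlet amounts (n = n₀ + Σ ν·ξ):
  R: 262 − 2(29.1) − 1(23.28) = 180.5
  V: 668 − 2(29.1) − 1(23.28) = 586.5
  P: 0 + 2(29.1) = 58.2
  Q: 0 + 2(23.28) = 46.56
Total out = 871.8 mol; y_P = 58.2 / 871.8 = 0.06676.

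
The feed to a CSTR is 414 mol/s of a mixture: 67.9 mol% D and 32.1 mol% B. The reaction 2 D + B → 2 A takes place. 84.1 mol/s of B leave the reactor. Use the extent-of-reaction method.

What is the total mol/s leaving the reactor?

365 mol/s

For B: n = n₀ − 1ξ → 84.1 = 132.9 − 1ξ, giving ξ = 48.79 mol/s.
Outlet amounts (n = n₀ + ν ξ):
  D: 281.1 − 2(48.79) = 183.5
  B: 132.9 − 1(48.79) = 84.1
  A: 0 + 2(48.79) = 97.59
Total out = 183.5 + 84.1 + 97.59 = 365.2 mol/s.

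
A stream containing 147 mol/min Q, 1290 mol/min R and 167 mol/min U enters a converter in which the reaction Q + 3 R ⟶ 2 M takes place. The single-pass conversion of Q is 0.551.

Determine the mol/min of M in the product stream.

162 mol/min

Q reacted = 0.551 × 147 = 81 mol/min; ν_Q = −1, so ξ = 81/1 = 81 mol/min.
Outlet amounts (n = n₀ + ν ξ):
  Q: 147 − 1(81) = 66
  R: 1290 − 3(81) = 1047
  M: 0 + 2(81) = 162
  U: 167 (inert)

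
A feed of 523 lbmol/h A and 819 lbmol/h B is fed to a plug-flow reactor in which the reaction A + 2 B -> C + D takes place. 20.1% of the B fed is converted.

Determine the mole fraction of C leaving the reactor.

0.0653

B reacted = 0.201 × 819 = 164.6 lbmol/h; ν_B = −2, so ξ = 164.6/2 = 82.31 lbmol/h.
Outlet amounts (n = n₀ + ν ξ):
  A: 523 − 1(82.31) = 440.7
  B: 819 − 2(82.31) = 654.4
  C: 0 + 1(82.31) = 82.31
  D: 0 + 1(82.31) = 82.31
Total out = 1260 lbmol/h; y_C = 82.31 / 1260 = 0.06534.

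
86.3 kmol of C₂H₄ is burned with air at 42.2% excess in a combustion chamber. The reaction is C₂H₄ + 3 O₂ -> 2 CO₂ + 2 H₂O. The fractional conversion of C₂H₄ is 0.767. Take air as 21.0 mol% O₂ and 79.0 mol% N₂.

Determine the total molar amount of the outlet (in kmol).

1840 kmol

Stoichiometric O₂ = 3 × 86.3 = 258.9 kmol; O₂ fed = 258.9 × 1.422 = 368.2 kmol.
N₂ fed = 368.2 × 79/21 = 1385 kmol.
Fuel reacted = 0.767 × 86.3 → ξ = 66.19 kmol.
Outlet (n = n₀ + ν ξ):
  C₂H₄: 86.3 − 1(66.19) = 20.11
  O₂: 368.2 − 3(66.19) = 169.6
  N₂: 1385 (inert)
  CO₂: 0 + 2(66.19) = 132.4
  H₂O: 0 + 2(66.19) = 132.4
Total out = 20.11 + 169.6 + 1385 + 132.4 + 132.4 = 1839 kmol.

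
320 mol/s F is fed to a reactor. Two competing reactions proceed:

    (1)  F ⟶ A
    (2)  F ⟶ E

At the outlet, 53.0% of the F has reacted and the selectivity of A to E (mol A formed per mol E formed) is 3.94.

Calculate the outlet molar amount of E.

Conversion of F: F consumed = 0.53 × 320 = 169.6 mol/s = 1ξ₁ + 1ξ₂.
Selectivity: 1ξ₁ / (1ξ₂) = 3.94 → ξ₁ = 3.94 ξ₂.
Substitute: (1·3.94 + 1) ξ₂ = 169.6 → ξ₂ = 34.33 mol/s, ξ₁ = 135.3 mol/s.
Outlet amounts (n = n₀ + Σ ν·ξ):
  F: 320 − 1(135.3) − 1(34.33) = 150.4
  A: 0 + 1(135.3) = 135.3
  E: 0 + 1(34.33) = 34.33

34.3 mol/s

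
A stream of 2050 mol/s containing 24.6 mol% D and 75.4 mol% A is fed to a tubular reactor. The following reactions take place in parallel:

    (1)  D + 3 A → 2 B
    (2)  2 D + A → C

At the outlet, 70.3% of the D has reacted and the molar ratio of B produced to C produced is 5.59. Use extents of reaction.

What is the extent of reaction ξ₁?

ξ₁ = 207 mol/s

Conversion of D: D consumed = 0.703 × 504.3 = 354.5 mol/s = 1ξ₁ + 2ξ₂.
Selectivity: 2ξ₁ / (1ξ₂) = 5.59 → ξ₁ = 2.795 ξ₂.
Substitute: (1·2.795 + 2) ξ₂ = 354.5 → ξ₂ = 73.94 mol/s, ξ₁ = 206.7 mol/s.
Outlet amounts (n = n₀ + Σ ν·ξ):
  D: 504.3 − 1(206.7) − 2(73.94) = 149.8
  A: 1546 − 3(206.7) − 1(73.94) = 851.8
  B: 0 + 2(206.7) = 413.3
  C: 0 + 1(73.94) = 73.94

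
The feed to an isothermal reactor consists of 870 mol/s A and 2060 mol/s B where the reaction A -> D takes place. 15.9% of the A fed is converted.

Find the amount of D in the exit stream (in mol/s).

A reacted = 0.159 × 870 = 138.3 mol/s; ν_A = −1, so ξ = 138.3/1 = 138.3 mol/s.
Outlet amounts (n = n₀ + ν ξ):
  A: 870 − 1(138.3) = 731.7
  D: 0 + 1(138.3) = 138.3
  B: 2060 (inert)

138 mol/s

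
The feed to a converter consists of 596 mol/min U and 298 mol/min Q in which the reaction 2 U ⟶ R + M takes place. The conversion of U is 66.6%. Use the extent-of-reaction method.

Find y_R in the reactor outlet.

U reacted = 0.666 × 596 = 396.9 mol/min; ν_U = −2, so ξ = 396.9/2 = 198.5 mol/min.
Outlet amounts (n = n₀ + ν ξ):
  U: 596 − 2(198.5) = 199.1
  R: 0 + 1(198.5) = 198.5
  M: 0 + 1(198.5) = 198.5
  Q: 298 (inert)
Total out = 894 mol/min; y_R = 198.5 / 894 = 0.222.

0.222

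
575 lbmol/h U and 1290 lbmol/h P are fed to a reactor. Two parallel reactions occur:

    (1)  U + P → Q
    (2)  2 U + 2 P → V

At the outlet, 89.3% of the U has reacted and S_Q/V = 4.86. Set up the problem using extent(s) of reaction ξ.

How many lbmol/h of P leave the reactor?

777 lbmol/h

Conversion of U: U consumed = 0.893 × 575 = 513.5 lbmol/h = 1ξ₁ + 2ξ₂.
Selectivity: 1ξ₁ / (1ξ₂) = 4.86 → ξ₁ = 4.86 ξ₂.
Substitute: (1·4.86 + 2) ξ₂ = 513.5 → ξ₂ = 74.85 lbmol/h, ξ₁ = 363.8 lbmol/h.
Outlet amounts (n = n₀ + Σ ν·ξ):
  U: 575 − 1(363.8) − 2(74.85) = 61.52
  P: 1290 − 1(363.8) − 2(74.85) = 776.5
  Q: 0 + 1(363.8) = 363.8
  V: 0 + 1(74.85) = 74.85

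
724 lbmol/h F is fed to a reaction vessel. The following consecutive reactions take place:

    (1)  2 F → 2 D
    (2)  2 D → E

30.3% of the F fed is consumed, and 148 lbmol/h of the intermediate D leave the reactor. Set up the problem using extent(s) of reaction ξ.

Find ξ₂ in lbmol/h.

ξ₂ = 35.7 lbmol/h

Conversion of F: F consumed = 2ξ₁ = 0.303 × 724 → ξ₁ = 109.7 lbmol/h.
D balance: n_D = 0 + 2ξ₁ − 2ξ₂ = 148 → ξ₂ = (2·109.7 − 148)/2 = 35.69 lbmol/h.
Outlet amounts (n = n₀ + Σ ν·ξ):
  F: 724 − 2(109.7) = 504.6
  D: 0 + 2(109.7) − 2(35.69) = 148
  E: 0 + 1(35.69) = 35.69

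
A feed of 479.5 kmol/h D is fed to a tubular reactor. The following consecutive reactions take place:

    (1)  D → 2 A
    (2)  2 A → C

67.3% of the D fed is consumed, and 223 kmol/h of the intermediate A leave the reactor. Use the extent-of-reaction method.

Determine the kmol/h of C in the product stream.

211 kmol/h

Conversion of D: D consumed = 1ξ₁ = 0.673 × 479.5 → ξ₁ = 322.7 kmol/h.
A balance: n_A = 0 + 2ξ₁ − 2ξ₂ = 223 → ξ₂ = (2·322.7 − 223)/2 = 211.2 kmol/h.
Outlet amounts (n = n₀ + Σ ν·ξ):
  D: 479.5 − 1(322.7) = 156.8
  A: 0 + 2(322.7) − 2(211.2) = 223
  C: 0 + 1(211.2) = 211.2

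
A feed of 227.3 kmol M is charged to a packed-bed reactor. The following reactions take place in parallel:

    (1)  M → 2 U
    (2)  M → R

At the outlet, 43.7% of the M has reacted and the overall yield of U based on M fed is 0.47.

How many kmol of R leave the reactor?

Yield of U: 2ξ₁ / 227.3 = 0.47 → ξ₁ = 53.42 kmol.
Conversion of M: 1ξ₁ + 1ξ₂ = 0.437 × 227.3 = 99.33 → ξ₂ = 45.91 kmol.
Outlet amounts (n = n₀ + Σ ν·ξ):
  M: 227.3 − 1(53.42) − 1(45.91) = 128
  U: 0 + 2(53.42) = 106.8
  R: 0 + 1(45.91) = 45.91

45.9 kmol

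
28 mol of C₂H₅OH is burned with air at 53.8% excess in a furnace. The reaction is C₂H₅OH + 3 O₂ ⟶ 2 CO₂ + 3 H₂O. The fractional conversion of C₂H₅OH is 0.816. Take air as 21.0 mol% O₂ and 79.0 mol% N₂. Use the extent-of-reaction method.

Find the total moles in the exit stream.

666 mol

Stoichiometric O₂ = 3 × 28 = 84 mol; O₂ fed = 84 × 1.538 = 129.2 mol.
N₂ fed = 129.2 × 79/21 = 486 mol.
Fuel reacted = 0.816 × 28 → ξ = 22.85 mol.
Outlet (n = n₀ + ν ξ):
  C₂H₅OH: 28 − 1(22.85) = 5.152
  O₂: 129.2 − 3(22.85) = 60.65
  N₂: 486 (inert)
  CO₂: 0 + 2(22.85) = 45.7
  H₂O: 0 + 3(22.85) = 68.54
Total out = 5.152 + 60.65 + 486 + 45.7 + 68.54 = 666 mol.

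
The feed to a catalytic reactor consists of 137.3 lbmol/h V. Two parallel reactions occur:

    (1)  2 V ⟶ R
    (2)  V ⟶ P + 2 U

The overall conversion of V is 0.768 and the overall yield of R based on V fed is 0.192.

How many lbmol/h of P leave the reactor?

52.7 lbmol/h

Yield of R: 1ξ₁ / 137.3 = 0.192 → ξ₁ = 26.36 lbmol/h.
Conversion of V: 2ξ₁ + 1ξ₂ = 0.768 × 137.3 = 105.4 → ξ₂ = 52.72 lbmol/h.
Outlet amounts (n = n₀ + Σ ν·ξ):
  V: 137.3 − 2(26.36) − 1(52.72) = 31.85
  R: 0 + 1(26.36) = 26.36
  P: 0 + 1(52.72) = 52.72
  U: 0 + 2(52.72) = 105.4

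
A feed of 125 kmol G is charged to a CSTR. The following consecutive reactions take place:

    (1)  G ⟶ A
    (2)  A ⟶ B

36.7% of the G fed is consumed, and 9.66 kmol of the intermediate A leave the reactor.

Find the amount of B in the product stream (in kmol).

36.2 kmol

Conversion of G: G consumed = 1ξ₁ = 0.367 × 125 → ξ₁ = 45.88 kmol.
A balance: n_A = 0 + 1ξ₁ − 1ξ₂ = 9.66 → ξ₂ = (1·45.88 − 9.66)/1 = 36.22 kmol.
Outlet amounts (n = n₀ + Σ ν·ξ):
  G: 125 − 1(45.88) = 79.12
  A: 0 + 1(45.88) − 1(36.22) = 9.66
  B: 0 + 1(36.22) = 36.22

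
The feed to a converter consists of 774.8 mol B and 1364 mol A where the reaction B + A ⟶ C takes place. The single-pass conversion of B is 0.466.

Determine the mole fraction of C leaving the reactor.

0.203

B reacted = 0.466 × 774.8 = 361.1 mol; ν_B = −1, so ξ = 361.1/1 = 361.1 mol.
Outlet amounts (n = n₀ + ν ξ):
  B: 774.8 − 1(361.1) = 413.7
  A: 1364 − 1(361.1) = 1003
  C: 0 + 1(361.1) = 361.1
Total out = 1778 mol; y_C = 361.1 / 1778 = 0.2031.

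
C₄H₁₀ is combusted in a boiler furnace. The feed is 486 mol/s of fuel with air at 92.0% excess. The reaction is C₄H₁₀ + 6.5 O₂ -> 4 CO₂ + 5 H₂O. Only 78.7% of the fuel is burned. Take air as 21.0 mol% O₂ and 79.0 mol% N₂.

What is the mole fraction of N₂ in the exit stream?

Stoichiometric O₂ = 6.5 × 486 = 3159 mol/s; O₂ fed = 3159 × 1.920 = 6065 mol/s.
N₂ fed = 6065 × 79/21 = 22820 mol/s.
Fuel reacted = 0.787 × 486 → ξ = 382.5 mol/s.
Outlet (n = n₀ + ν ξ):
  C₄H₁₀: 486 − 1(382.5) = 103.5
  O₂: 6065 − 6.5(382.5) = 3579
  N₂: 22820 (inert)
  CO₂: 0 + 4(382.5) = 1530
  H₂O: 0 + 5(382.5) = 1912
Total out = 29940 mol/s; y_N₂ = 22820 / 29940 = 0.762.

0.762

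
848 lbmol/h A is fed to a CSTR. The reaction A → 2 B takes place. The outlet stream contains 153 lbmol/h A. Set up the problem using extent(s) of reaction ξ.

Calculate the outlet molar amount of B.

For A: n = n₀ − 1ξ → 153 = 848 − 1ξ, giving ξ = 695 lbmol/h.
Outlet amounts (n = n₀ + ν ξ):
  A: 848 − 1(695) = 153
  B: 0 + 2(695) = 1390

1390 lbmol/h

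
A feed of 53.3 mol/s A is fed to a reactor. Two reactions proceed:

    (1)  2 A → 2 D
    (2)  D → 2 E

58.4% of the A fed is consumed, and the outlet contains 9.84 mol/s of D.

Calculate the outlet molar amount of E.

Conversion of A: A consumed = 2ξ₁ = 0.584 × 53.3 → ξ₁ = 15.56 mol/s.
D balance: n_D = 0 + 2ξ₁ − 1ξ₂ = 9.84 → ξ₂ = (2·15.56 − 9.84)/1 = 21.29 mol/s.
Outlet amounts (n = n₀ + Σ ν·ξ):
  A: 53.3 − 2(15.56) = 22.17
  D: 0 + 2(15.56) − 1(21.29) = 9.84
  E: 0 + 2(21.29) = 42.57

42.6 mol/s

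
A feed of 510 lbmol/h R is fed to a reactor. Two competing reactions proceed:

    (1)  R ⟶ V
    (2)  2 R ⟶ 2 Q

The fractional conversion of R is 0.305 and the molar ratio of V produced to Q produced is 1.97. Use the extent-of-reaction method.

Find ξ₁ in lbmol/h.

ξ₁ = 103 lbmol/h

Conversion of R: R consumed = 0.305 × 510 = 155.5 lbmol/h = 1ξ₁ + 2ξ₂.
Selectivity: 1ξ₁ / (2ξ₂) = 1.97 → ξ₁ = 3.94 ξ₂.
Substitute: (1·3.94 + 2) ξ₂ = 155.5 → ξ₂ = 26.19 lbmol/h, ξ₁ = 103.2 lbmol/h.
Outlet amounts (n = n₀ + Σ ν·ξ):
  R: 510 − 1(103.2) − 2(26.19) = 354.5
  V: 0 + 1(103.2) = 103.2
  Q: 0 + 2(26.19) = 52.37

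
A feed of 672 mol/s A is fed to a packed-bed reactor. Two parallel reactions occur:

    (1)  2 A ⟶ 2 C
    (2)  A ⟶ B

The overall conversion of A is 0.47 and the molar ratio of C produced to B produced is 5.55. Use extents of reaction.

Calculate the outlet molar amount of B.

48.2 mol/s

Conversion of A: A consumed = 0.47 × 672 = 315.8 mol/s = 2ξ₁ + 1ξ₂.
Selectivity: 2ξ₁ / (1ξ₂) = 5.55 → ξ₁ = 2.775 ξ₂.
Substitute: (2·2.775 + 1) ξ₂ = 315.8 → ξ₂ = 48.22 mol/s, ξ₁ = 133.8 mol/s.
Outlet amounts (n = n₀ + Σ ν·ξ):
  A: 672 − 2(133.8) − 1(48.22) = 356.2
  C: 0 + 2(133.8) = 267.6
  B: 0 + 1(48.22) = 48.22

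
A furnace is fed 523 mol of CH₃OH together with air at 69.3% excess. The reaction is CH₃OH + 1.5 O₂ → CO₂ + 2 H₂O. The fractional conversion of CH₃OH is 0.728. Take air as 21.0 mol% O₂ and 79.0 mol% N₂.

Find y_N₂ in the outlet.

0.71

Stoichiometric O₂ = 1.5 × 523 = 784.5 mol; O₂ fed = 784.5 × 1.693 = 1328 mol.
N₂ fed = 1328 × 79/21 = 4996 mol.
Fuel reacted = 0.728 × 523 → ξ = 380.7 mol.
Outlet (n = n₀ + ν ξ):
  CH₃OH: 523 − 1(380.7) = 142.3
  O₂: 1328 − 1.5(380.7) = 757
  N₂: 4996 (inert)
  CO₂: 0 + 1(380.7) = 380.7
  H₂O: 0 + 2(380.7) = 761.5
Total out = 7038 mol; y_N₂ = 4996 / 7038 = 0.7099.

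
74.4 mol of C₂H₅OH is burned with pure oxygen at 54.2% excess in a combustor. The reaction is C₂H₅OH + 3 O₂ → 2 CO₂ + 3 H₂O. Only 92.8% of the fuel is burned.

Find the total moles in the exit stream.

488 mol

Stoichiometric O₂ = 3 × 74.4 = 223.2 mol; O₂ fed = 223.2 × 1.542 = 344.2 mol.
Fuel reacted = 0.928 × 74.4 → ξ = 69.04 mol.
Outlet (n = n₀ + ν ξ):
  C₂H₅OH: 74.4 − 1(69.04) = 5.357
  O₂: 344.2 − 3(69.04) = 137
  CO₂: 0 + 2(69.04) = 138.1
  H₂O: 0 + 3(69.04) = 207.1
Total out = 5.357 + 137 + 138.1 + 207.1 = 487.6 mol.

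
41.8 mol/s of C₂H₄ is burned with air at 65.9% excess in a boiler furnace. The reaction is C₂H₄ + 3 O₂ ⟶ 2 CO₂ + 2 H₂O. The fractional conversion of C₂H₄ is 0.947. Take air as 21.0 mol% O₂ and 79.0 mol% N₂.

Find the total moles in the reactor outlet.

Stoichiometric O₂ = 3 × 41.8 = 125.4 mol/s; O₂ fed = 125.4 × 1.659 = 208 mol/s.
N₂ fed = 208 × 79/21 = 782.6 mol/s.
Fuel reacted = 0.947 × 41.8 → ξ = 39.58 mol/s.
Outlet (n = n₀ + ν ξ):
  C₂H₄: 41.8 − 1(39.58) = 2.215
  O₂: 208 − 3(39.58) = 89.28
  N₂: 782.6 (inert)
  CO₂: 0 + 2(39.58) = 79.17
  H₂O: 0 + 2(39.58) = 79.17
Total out = 2.215 + 89.28 + 782.6 + 79.17 + 79.17 = 1032 mol/s.

1030 mol/s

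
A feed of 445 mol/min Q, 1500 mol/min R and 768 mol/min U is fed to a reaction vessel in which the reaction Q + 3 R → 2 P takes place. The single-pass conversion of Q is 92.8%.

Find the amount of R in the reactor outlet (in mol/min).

261 mol/min

Q reacted = 0.928 × 445 = 413 mol/min; ν_Q = −1, so ξ = 413/1 = 413 mol/min.
Outlet amounts (n = n₀ + ν ξ):
  Q: 445 − 1(413) = 32.04
  R: 1500 − 3(413) = 261.1
  P: 0 + 2(413) = 825.9
  U: 768 (inert)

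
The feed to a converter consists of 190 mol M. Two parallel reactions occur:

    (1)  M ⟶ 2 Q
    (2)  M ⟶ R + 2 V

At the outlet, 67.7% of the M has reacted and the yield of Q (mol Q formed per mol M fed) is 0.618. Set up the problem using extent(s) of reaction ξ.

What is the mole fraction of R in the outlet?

0.18

Yield of Q: 2ξ₁ / 190 = 0.618 → ξ₁ = 58.71 mol.
Conversion of M: 1ξ₁ + 1ξ₂ = 0.677 × 190 = 128.6 → ξ₂ = 69.92 mol.
Outlet amounts (n = n₀ + Σ ν·ξ):
  M: 190 − 1(58.71) − 1(69.92) = 61.37
  Q: 0 + 2(58.71) = 117.4
  R: 0 + 1(69.92) = 69.92
  V: 0 + 2(69.92) = 139.8
Total out = 388.5 mol; y_R = 69.92 / 388.5 = 0.18.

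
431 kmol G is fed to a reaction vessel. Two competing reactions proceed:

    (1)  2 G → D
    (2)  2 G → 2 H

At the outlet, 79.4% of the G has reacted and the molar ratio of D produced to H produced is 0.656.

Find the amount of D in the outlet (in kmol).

97.1 kmol

Conversion of G: G consumed = 0.794 × 431 = 342.2 kmol = 2ξ₁ + 2ξ₂.
Selectivity: 1ξ₁ / (2ξ₂) = 0.656 → ξ₁ = 1.312 ξ₂.
Substitute: (2·1.312 + 2) ξ₂ = 342.2 → ξ₂ = 74.01 kmol, ξ₁ = 97.1 kmol.
Outlet amounts (n = n₀ + Σ ν·ξ):
  G: 431 − 2(97.1) − 2(74.01) = 88.79
  D: 0 + 1(97.1) = 97.1
  H: 0 + 2(74.01) = 148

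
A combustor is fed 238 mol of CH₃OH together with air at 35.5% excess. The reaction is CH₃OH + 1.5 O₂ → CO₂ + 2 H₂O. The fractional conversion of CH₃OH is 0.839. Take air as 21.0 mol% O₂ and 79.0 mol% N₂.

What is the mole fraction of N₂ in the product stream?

Stoichiometric O₂ = 1.5 × 238 = 357 mol; O₂ fed = 357 × 1.355 = 483.7 mol.
N₂ fed = 483.7 × 79/21 = 1820 mol.
Fuel reacted = 0.839 × 238 → ξ = 199.7 mol.
Outlet (n = n₀ + ν ξ):
  CH₃OH: 238 − 1(199.7) = 38.32
  O₂: 483.7 − 1.5(199.7) = 184.2
  N₂: 1820 (inert)
  CO₂: 0 + 1(199.7) = 199.7
  H₂O: 0 + 2(199.7) = 399.4
Total out = 2641 mol; y_N₂ = 1820 / 2641 = 0.689.

0.689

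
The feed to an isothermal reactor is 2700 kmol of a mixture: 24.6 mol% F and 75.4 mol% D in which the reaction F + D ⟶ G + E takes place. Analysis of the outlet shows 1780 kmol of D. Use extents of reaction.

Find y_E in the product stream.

For D: n = n₀ − 1ξ → 1780 = 2036 − 1ξ, giving ξ = 255.8 kmol.
Outlet amounts (n = n₀ + ν ξ):
  F: 664.2 − 1(255.8) = 408.4
  D: 2036 − 1(255.8) = 1780
  G: 0 + 1(255.8) = 255.8
  E: 0 + 1(255.8) = 255.8
Total out = 2700 kmol; y_E = 255.8 / 2700 = 0.09474.

0.0947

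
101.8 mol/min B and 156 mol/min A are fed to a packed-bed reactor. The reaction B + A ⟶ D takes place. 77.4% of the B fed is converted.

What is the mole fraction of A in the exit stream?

B reacted = 0.774 × 101.8 = 78.79 mol/min; ν_B = −1, so ξ = 78.79/1 = 78.79 mol/min.
Outlet amounts (n = n₀ + ν ξ):
  B: 101.8 − 1(78.79) = 23.01
  A: 156 − 1(78.79) = 77.21
  D: 0 + 1(78.79) = 78.79
Total out = 179 mol/min; y_A = 77.21 / 179 = 0.4313.

0.431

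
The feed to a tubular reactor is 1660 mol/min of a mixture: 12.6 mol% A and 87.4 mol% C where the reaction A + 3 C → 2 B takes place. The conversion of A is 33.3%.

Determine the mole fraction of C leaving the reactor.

A reacted = 0.333 × 209.2 = 69.65 mol/min; ν_A = −1, so ξ = 69.65/1 = 69.65 mol/min.
Outlet amounts (n = n₀ + ν ξ):
  A: 209.2 − 1(69.65) = 139.5
  C: 1451 − 3(69.65) = 1242
  B: 0 + 2(69.65) = 139.3
Total out = 1521 mol/min; y_C = 1242 / 1521 = 0.8167.

0.817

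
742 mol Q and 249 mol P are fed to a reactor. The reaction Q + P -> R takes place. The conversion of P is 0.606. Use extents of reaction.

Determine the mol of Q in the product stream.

P reacted = 0.606 × 249 = 150.9 mol; ν_P = −1, so ξ = 150.9/1 = 150.9 mol.
Outlet amounts (n = n₀ + ν ξ):
  Q: 742 − 1(150.9) = 591.1
  P: 249 − 1(150.9) = 98.11
  R: 0 + 1(150.9) = 150.9

591 mol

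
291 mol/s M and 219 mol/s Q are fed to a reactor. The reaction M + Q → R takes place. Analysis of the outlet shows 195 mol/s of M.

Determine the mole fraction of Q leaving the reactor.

0.297

For M: n = n₀ − 1ξ → 195 = 291 − 1ξ, giving ξ = 96 mol/s.
Outlet amounts (n = n₀ + ν ξ):
  M: 291 − 1(96) = 195
  Q: 219 − 1(96) = 123
  R: 0 + 1(96) = 96
Total out = 414 mol/s; y_Q = 123 / 414 = 0.2971.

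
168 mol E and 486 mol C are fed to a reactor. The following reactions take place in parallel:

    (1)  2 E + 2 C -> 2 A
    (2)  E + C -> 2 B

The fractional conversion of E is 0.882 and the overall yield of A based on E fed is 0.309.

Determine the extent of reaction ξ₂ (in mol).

ξ₂ = 96.3 mol

Yield of A: 2ξ₁ / 168 = 0.309 → ξ₁ = 25.96 mol.
Conversion of E: 2ξ₁ + 1ξ₂ = 0.882 × 168 = 148.2 → ξ₂ = 96.26 mol.
Outlet amounts (n = n₀ + Σ ν·ξ):
  E: 168 − 2(25.96) − 1(96.26) = 19.82
  C: 486 − 2(25.96) − 1(96.26) = 337.8
  A: 0 + 2(25.96) = 51.91
  B: 0 + 2(96.26) = 192.5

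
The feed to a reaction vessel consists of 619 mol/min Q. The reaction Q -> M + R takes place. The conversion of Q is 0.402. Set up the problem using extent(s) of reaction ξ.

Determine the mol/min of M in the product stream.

Q reacted = 0.402 × 619 = 248.8 mol/min; ν_Q = −1, so ξ = 248.8/1 = 248.8 mol/min.
Outlet amounts (n = n₀ + ν ξ):
  Q: 619 − 1(248.8) = 370.2
  M: 0 + 1(248.8) = 248.8
  R: 0 + 1(248.8) = 248.8

249 mol/min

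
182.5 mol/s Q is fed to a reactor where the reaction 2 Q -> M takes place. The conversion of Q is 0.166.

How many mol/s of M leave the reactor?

15.1 mol/s

Q reacted = 0.166 × 182.5 = 30.3 mol/s; ν_Q = −2, so ξ = 30.3/2 = 15.15 mol/s.
Outlet amounts (n = n₀ + ν ξ):
  Q: 182.5 − 2(15.15) = 152.2
  M: 0 + 1(15.15) = 15.15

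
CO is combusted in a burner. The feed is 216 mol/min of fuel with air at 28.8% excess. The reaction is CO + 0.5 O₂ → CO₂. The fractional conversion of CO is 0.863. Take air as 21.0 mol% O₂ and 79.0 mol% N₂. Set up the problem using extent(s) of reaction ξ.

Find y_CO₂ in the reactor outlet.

0.237

Stoichiometric O₂ = 0.5 × 216 = 108 mol/min; O₂ fed = 108 × 1.288 = 139.1 mol/min.
N₂ fed = 139.1 × 79/21 = 523.3 mol/min.
Fuel reacted = 0.863 × 216 → ξ = 186.4 mol/min.
Outlet (n = n₀ + ν ξ):
  CO: 216 − 1(186.4) = 29.59
  O₂: 139.1 − 0.5(186.4) = 45.9
  N₂: 523.3 (inert)
  CO₂: 0 + 1(186.4) = 186.4
Total out = 785.2 mol/min; y_CO₂ = 186.4 / 785.2 = 0.2374.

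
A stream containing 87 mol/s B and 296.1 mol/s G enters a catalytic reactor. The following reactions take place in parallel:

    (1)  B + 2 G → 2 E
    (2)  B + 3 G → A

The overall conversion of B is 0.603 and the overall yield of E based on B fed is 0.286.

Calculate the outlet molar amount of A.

Yield of E: 2ξ₁ / 87 = 0.286 → ξ₁ = 12.44 mol/s.
Conversion of B: 1ξ₁ + 1ξ₂ = 0.603 × 87 = 52.46 → ξ₂ = 40.02 mol/s.
Outlet amounts (n = n₀ + Σ ν·ξ):
  B: 87 − 1(12.44) − 1(40.02) = 34.54
  G: 296.1 − 2(12.44) − 3(40.02) = 151.2
  E: 0 + 2(12.44) = 24.88
  A: 0 + 1(40.02) = 40.02

40 mol/s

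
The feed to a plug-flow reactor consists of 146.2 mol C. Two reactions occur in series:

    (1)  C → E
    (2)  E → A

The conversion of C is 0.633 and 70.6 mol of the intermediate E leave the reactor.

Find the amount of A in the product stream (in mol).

21.9 mol

Conversion of C: C consumed = 1ξ₁ = 0.633 × 146.2 → ξ₁ = 92.54 mol.
E balance: n_E = 0 + 1ξ₁ − 1ξ₂ = 70.6 → ξ₂ = (1·92.54 − 70.6)/1 = 21.94 mol.
Outlet amounts (n = n₀ + Σ ν·ξ):
  C: 146.2 − 1(92.54) = 53.66
  E: 0 + 1(92.54) − 1(21.94) = 70.6
  A: 0 + 1(21.94) = 21.94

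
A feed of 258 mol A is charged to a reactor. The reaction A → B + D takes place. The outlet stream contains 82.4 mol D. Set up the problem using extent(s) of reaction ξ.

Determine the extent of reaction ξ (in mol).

For D: n = n₀ + 1ξ → 82.4 = 0 + 1ξ, giving ξ = 82.4 mol.
Outlet amounts (n = n₀ + ν ξ):
  A: 258 − 1(82.4) = 175.6
  B: 0 + 1(82.4) = 82.4
  D: 0 + 1(82.4) = 82.4

ξ = 82.4 mol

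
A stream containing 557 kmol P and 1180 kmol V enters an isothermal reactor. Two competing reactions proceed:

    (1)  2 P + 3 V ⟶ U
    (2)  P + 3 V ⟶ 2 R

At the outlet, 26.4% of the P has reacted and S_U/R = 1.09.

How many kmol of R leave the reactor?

54.9 kmol

Conversion of P: P consumed = 0.264 × 557 = 147 kmol = 2ξ₁ + 1ξ₂.
Selectivity: 1ξ₁ / (2ξ₂) = 1.09 → ξ₁ = 2.18 ξ₂.
Substitute: (2·2.18 + 1) ξ₂ = 147 → ξ₂ = 27.43 kmol, ξ₁ = 59.81 kmol.
Outlet amounts (n = n₀ + Σ ν·ξ):
  P: 557 − 2(59.81) − 1(27.43) = 410
  V: 1180 − 3(59.81) − 3(27.43) = 918.3
  U: 0 + 1(59.81) = 59.81
  R: 0 + 2(27.43) = 54.87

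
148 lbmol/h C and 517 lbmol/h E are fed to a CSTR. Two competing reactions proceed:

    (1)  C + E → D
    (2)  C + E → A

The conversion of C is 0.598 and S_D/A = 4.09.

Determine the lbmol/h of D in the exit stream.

71.1 lbmol/h

Conversion of C: C consumed = 0.598 × 148 = 88.5 lbmol/h = 1ξ₁ + 1ξ₂.
Selectivity: 1ξ₁ / (1ξ₂) = 4.09 → ξ₁ = 4.09 ξ₂.
Substitute: (1·4.09 + 1) ξ₂ = 88.5 → ξ₂ = 17.39 lbmol/h, ξ₁ = 71.12 lbmol/h.
Outlet amounts (n = n₀ + Σ ν·ξ):
  C: 148 − 1(71.12) − 1(17.39) = 59.5
  E: 517 − 1(71.12) − 1(17.39) = 428.5
  D: 0 + 1(71.12) = 71.12
  A: 0 + 1(17.39) = 17.39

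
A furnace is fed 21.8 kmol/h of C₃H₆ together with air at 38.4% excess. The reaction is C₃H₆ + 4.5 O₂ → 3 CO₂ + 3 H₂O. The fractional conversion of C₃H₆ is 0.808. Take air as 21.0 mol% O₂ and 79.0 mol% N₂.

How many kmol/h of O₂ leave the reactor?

Stoichiometric O₂ = 4.5 × 21.8 = 98.1 kmol/h; O₂ fed = 98.1 × 1.384 = 135.8 kmol/h.
N₂ fed = 135.8 × 79/21 = 510.8 kmol/h.
Fuel reacted = 0.808 × 21.8 → ξ = 17.61 kmol/h.
Outlet (n = n₀ + ν ξ):
  C₃H₆: 21.8 − 1(17.61) = 4.186
  O₂: 135.8 − 4.5(17.61) = 56.51
  N₂: 510.8 (inert)
  CO₂: 0 + 3(17.61) = 52.84
  H₂O: 0 + 3(17.61) = 52.84

56.5 kmol/h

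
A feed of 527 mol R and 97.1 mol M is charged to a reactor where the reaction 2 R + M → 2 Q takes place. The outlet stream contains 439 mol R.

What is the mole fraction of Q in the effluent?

0.152

For R: n = n₀ − 2ξ → 439 = 527 − 2ξ, giving ξ = 44 mol.
Outlet amounts (n = n₀ + ν ξ):
  R: 527 − 2(44) = 439
  M: 97.1 − 1(44) = 53.1
  Q: 0 + 2(44) = 88
Total out = 580.1 mol; y_Q = 88 / 580.1 = 0.1517.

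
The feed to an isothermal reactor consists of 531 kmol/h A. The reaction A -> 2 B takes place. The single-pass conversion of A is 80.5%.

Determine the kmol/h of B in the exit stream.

A reacted = 0.805 × 531 = 427.5 kmol/h; ν_A = −1, so ξ = 427.5/1 = 427.5 kmol/h.
Outlet amounts (n = n₀ + ν ξ):
  A: 531 − 1(427.5) = 103.5
  B: 0 + 2(427.5) = 854.9

855 kmol/h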